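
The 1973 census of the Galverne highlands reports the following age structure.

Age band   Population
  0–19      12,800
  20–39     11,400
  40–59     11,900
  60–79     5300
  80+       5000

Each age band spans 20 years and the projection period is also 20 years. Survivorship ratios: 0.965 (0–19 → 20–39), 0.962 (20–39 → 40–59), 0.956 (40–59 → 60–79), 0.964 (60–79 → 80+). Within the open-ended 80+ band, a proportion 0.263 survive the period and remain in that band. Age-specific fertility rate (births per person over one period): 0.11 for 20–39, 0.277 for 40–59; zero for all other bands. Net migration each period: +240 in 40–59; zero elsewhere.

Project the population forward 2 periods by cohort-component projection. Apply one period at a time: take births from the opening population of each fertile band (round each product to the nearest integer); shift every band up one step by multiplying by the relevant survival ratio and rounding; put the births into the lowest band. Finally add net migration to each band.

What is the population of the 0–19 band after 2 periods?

Period 1.
Births: 11400 * 0.11 = 1254  |  11900 * 0.277 = 3296 — total 4550
20–39: 12800 * 0.965 = 12352
40–59: 11400 * 0.962 = 10967
60–79: 11900 * 0.956 = 11376
80+: 5300 * 0.964 + 5000 * 0.263 = 5109 + 1315 = 6424
Net migration: 40–59 + 240 → 11207
Giving 4550 / 12352 / 11207 / 11376 / 6424.
Period 2.
Births: 12352 * 0.11 = 1359  |  11207 * 0.277 = 3104 — total 4463
20–39: 4550 * 0.965 = 4391
40–59: 12352 * 0.962 = 11883
60–79: 11207 * 0.956 = 10714
80+: 11376 * 0.964 + 6424 * 0.263 = 10966 + 1690 = 12656
Net migration: 40–59 + 240 → 12123
Giving 4463 / 4391 / 12123 / 10714 / 12656.

4463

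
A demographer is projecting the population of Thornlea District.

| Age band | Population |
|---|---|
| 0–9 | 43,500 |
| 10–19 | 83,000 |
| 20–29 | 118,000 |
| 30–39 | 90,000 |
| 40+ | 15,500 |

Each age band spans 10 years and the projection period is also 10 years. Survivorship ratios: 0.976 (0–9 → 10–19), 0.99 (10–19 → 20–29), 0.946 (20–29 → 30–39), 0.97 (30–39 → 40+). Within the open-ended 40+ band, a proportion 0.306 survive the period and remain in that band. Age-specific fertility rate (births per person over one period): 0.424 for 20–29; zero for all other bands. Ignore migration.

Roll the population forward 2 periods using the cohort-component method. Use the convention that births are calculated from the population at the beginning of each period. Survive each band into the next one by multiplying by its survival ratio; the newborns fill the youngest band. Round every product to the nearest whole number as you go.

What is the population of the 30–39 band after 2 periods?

Numbering the groups 1..5 from youngest to oldest:
[period 1]
Births: 118000 × 0.424 = 50032
Group 2: 43500 × 0.976 = 42456
Group 3: 83000 × 0.99 = 82170
Group 4: 118000 × 0.946 = 111628
Group 5: 90000 × 0.97 + 15500 × 0.306 = 87300 + 4743 = 92043
Giving 50032 / 42456 / 82170 / 111628 / 92043.
[period 2]
Births: 82170 × 0.424 = 34840
Group 2: 50032 × 0.976 = 48831
Group 3: 42456 × 0.99 = 42031
Group 4: 82170 × 0.946 = 77733
Group 5: 111628 × 0.97 + 92043 × 0.306 = 108279 + 28165 = 136444
Giving 34840 / 48831 / 42031 / 77733 / 136444.

77733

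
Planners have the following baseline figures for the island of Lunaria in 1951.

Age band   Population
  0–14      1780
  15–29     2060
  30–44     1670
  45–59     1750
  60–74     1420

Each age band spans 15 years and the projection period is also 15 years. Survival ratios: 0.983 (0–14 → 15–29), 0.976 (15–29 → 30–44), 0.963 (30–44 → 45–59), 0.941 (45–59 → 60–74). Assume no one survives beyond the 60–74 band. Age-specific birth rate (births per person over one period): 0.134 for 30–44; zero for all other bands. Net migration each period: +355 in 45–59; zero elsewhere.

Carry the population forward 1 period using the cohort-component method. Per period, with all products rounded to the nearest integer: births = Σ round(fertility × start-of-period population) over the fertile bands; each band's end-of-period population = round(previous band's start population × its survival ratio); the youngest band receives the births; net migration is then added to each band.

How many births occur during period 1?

Period 1.
Births: 1670 × 0.134 = 224
15–29: 1780 × 0.983 = 1750
30–44: 2060 × 0.976 = 2011
45–59: 1670 × 0.963 = 1608
60–74: 1750 × 0.941 = 1647
Net migration: 45–59 + 355 → 1963
→ [224, 1750, 2011, 1963, 1647]

224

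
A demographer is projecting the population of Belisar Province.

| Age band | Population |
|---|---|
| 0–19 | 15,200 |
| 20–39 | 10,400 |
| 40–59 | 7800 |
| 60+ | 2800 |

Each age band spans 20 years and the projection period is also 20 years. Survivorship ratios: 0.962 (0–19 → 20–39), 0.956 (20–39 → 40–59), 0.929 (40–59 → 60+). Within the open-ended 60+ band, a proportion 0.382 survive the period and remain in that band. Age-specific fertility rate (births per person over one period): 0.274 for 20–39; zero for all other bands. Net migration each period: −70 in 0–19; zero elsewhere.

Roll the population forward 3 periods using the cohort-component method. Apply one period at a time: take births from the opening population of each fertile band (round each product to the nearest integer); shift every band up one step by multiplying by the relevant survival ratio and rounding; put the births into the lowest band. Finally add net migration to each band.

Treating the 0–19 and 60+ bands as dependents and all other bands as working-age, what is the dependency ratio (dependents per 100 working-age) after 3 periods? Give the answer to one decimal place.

Period 1:
Births: 10400 * 0.274 = 2850
20–39: 15200 * 0.962 = 14622
40–59: 10400 * 0.956 = 9942
60+: 7800 * 0.929 + 2800 * 0.382 = 7246 + 1070 = 8316
Net migration: 0–19 − 70 → 2780
Giving 2780 / 14622 / 9942 / 8316.
Period 2:
Births: 14622 * 0.274 = 4006
20–39: 2780 * 0.962 = 2674
40–59: 14622 * 0.956 = 13979
60+: 9942 * 0.929 + 8316 * 0.382 = 9236 + 3177 = 12413
Net migration: 0–19 − 70 → 3936
Giving 3936 / 2674 / 13979 / 12413.
Period 3:
Births: 2674 * 0.274 = 733
20–39: 3936 * 0.962 = 3786
40–59: 2674 * 0.956 = 2556
60+: 13979 * 0.929 + 12413 * 0.382 = 12986 + 4742 = 17728
Net migration: 0–19 − 70 → 663
Giving 663 / 3786 / 2556 / 17728.
Dependents (band 0–19 + band 60+) = 663 + 17728 = 18391; working-age = 6342; ratio = 18391/6342 × 100 = 290.0

290.0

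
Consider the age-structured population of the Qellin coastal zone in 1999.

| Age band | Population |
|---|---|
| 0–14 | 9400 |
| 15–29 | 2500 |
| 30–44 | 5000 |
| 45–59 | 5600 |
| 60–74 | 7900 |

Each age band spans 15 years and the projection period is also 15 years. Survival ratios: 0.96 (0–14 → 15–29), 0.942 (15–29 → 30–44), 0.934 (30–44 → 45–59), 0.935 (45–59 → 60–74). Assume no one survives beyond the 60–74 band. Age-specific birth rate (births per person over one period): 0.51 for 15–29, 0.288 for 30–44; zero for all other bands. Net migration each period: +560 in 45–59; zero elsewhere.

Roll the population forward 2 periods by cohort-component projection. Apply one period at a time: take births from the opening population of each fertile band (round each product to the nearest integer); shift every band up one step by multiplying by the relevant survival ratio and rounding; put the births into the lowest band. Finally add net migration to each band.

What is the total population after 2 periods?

24037

After projecting period 1:
Births: 2500 × 0.51 = 1275  |  5000 × 0.288 = 1440 ⇒ total 2715
15–29: 9400 × 0.96 = 9024
30–44: 2500 × 0.942 = 2355
45–59: 5000 × 0.934 = 4670
60–74: 5600 × 0.935 = 5236
Net migration: 45–59 + 560 → 5230
→ [2715, 9024, 2355, 5230, 5236]
After projecting period 2:
Births: 9024 × 0.51 = 4602  |  2355 × 0.288 = 678 ⇒ total 5280
15–29: 2715 × 0.96 = 2606
30–44: 9024 × 0.942 = 8501
45–59: 2355 × 0.934 = 2200
60–74: 5230 × 0.935 = 4890
Net migration: 45–59 + 560 → 2760
→ [5280, 2606, 8501, 2760, 4890]
Total after period 2: 5280 + 2606 + 8501 + 2760 + 4890 = 24037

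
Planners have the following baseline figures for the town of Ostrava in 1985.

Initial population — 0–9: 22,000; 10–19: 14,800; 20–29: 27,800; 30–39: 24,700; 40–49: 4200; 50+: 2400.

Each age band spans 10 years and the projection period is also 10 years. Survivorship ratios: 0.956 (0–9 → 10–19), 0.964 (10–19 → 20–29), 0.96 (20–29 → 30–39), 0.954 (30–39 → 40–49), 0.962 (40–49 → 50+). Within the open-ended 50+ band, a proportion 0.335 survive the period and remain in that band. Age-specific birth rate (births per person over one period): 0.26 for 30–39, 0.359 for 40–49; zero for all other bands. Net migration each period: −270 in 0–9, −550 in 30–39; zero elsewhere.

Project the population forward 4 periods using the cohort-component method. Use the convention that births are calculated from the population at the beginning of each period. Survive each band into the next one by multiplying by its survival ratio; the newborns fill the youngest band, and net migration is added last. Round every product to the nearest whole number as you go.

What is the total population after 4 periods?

81625

Let group 1 be 0–9 through group 6 = 50+.
— Period 1 —
Births: 24700 * 0.26 = 6422  |  4200 * 0.359 = 1508 ⇒ total 7930
Group 2: 22000 * 0.956 = 21032
Group 3: 14800 * 0.964 = 14267
Group 4: 27800 * 0.96 = 26688
Group 5: 24700 * 0.954 = 23564
Group 6: 4200 * 0.962 + 2400 * 0.335 = 4040 + 804 = 4844
Net migration: Group 1 − 270 → 7660; Group 4 − 550 → 26138
Population now: 0–9=7660, 10–19=21032, 20–29=14267, 30–39=26138, 40–49=23564, 50+=4844
— Period 2 —
Births: 26138 * 0.26 = 6796  |  23564 * 0.359 = 8459 ⇒ total 15255
Group 2: 7660 * 0.956 = 7323
Group 3: 21032 * 0.964 = 20275
Group 4: 14267 * 0.96 = 13696
Group 5: 26138 * 0.954 = 24936
Group 6: 23564 * 0.962 + 4844 * 0.335 = 22669 + 1623 = 24292
Net migration: Group 1 − 270 → 14985; Group 4 − 550 → 13146
Population now: 0–9=14985, 10–19=7323, 20–29=20275, 30–39=13146, 40–49=24936, 50+=24292
— Period 3 —
Births: 13146 * 0.26 = 3418  |  24936 * 0.359 = 8952 ⇒ total 12370
Group 2: 14985 * 0.956 = 14326
Group 3: 7323 * 0.964 = 7059
Group 4: 20275 * 0.96 = 19464
Group 5: 13146 * 0.954 = 12541
Group 6: 24936 * 0.962 + 24292 * 0.335 = 23988 + 8138 = 32126
Net migration: Group 1 − 270 → 12100; Group 4 − 550 → 18914
Population now: 0–9=12100, 10–19=14326, 20–29=7059, 30–39=18914, 40–49=12541, 50+=32126
— Period 4 —
Births: 18914 * 0.26 = 4918  |  12541 * 0.359 = 4502 ⇒ total 9420
Group 2: 12100 * 0.956 = 11568
Group 3: 14326 * 0.964 = 13810
Group 4: 7059 * 0.96 = 6777
Group 5: 18914 * 0.954 = 18044
Group 6: 12541 * 0.962 + 32126 * 0.335 = 12064 + 10762 = 22826
Net migration: Group 1 − 270 → 9150; Group 4 − 550 → 6227
Population now: 0–9=9150, 10–19=11568, 20–29=13810, 30–39=6227, 40–49=18044, 50+=22826
Total after period 4: 9150 + 11568 + 13810 + 6227 + 18044 + 22826 = 81625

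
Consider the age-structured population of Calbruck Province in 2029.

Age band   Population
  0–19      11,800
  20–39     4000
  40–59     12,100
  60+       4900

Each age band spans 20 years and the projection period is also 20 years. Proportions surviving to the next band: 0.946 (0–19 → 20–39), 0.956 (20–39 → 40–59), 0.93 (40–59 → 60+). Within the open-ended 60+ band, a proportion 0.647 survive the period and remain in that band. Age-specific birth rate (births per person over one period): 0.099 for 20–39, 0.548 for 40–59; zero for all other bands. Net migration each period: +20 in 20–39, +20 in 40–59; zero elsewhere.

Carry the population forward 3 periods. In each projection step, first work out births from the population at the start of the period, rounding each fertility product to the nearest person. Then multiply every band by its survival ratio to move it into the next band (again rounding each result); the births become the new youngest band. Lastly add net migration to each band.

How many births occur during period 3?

Period 1:
Births: 4000 × 0.099 = 396 ; 12100 × 0.548 = 6631 → 7027
20–39: 11800 × 0.946 = 11163
40–59: 4000 × 0.956 = 3824
60+: 12100 × 0.93 + 4900 × 0.647 = 11253 + 3170 = 14423
Net migration: 20–39 + 20 → 11183; 40–59 + 20 → 3844
Giving 7027 / 11183 / 3844 / 14423.
Period 2:
Births: 11183 × 0.099 = 1107 ; 3844 × 0.548 = 2107 → 3214
20–39: 7027 × 0.946 = 6648
40–59: 11183 × 0.956 = 10691
60+: 3844 × 0.93 + 14423 × 0.647 = 3575 + 9332 = 12907
Net migration: 20–39 + 20 → 6668; 40–59 + 20 → 10711
Giving 3214 / 6668 / 10711 / 12907.
Period 3:
Births: 6668 × 0.099 = 660 ; 10711 × 0.548 = 5870 → 6530
20–39: 3214 × 0.946 = 3040
40–59: 6668 × 0.956 = 6375
60+: 10711 × 0.93 + 12907 × 0.647 = 9961 + 8351 = 18312
Net migration: 20–39 + 20 → 3060; 40–59 + 20 → 6395
Giving 6530 / 3060 / 6395 / 18312.

6530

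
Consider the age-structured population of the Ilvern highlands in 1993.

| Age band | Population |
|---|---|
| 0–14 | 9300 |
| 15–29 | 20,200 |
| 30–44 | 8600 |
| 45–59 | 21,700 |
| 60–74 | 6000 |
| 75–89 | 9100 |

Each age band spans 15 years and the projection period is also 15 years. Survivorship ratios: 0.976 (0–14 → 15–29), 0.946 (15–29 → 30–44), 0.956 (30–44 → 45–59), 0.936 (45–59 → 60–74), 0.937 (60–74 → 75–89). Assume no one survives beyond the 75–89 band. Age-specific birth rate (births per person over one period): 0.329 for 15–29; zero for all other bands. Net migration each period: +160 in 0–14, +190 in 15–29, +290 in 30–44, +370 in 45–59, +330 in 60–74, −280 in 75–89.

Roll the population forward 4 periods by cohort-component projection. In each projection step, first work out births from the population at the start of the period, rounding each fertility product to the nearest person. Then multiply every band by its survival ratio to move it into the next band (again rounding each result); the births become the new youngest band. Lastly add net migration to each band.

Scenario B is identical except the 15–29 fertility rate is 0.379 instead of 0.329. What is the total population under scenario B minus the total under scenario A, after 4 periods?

2353

Call the bands 1 to 6, youngest first.
Period 1:
Births: 20200 × 0.329 = 6646
Band 2: 9300 × 0.976 = 9077
Band 3: 20200 × 0.946 = 19109
Band 4: 8600 × 0.956 = 8222
Band 5: 21700 × 0.936 = 20311
Band 6: 6000 × 0.937 = 5622
Net migration: Band 1 + 160 → 6806; Band 2 + 190 → 9267; Band 3 + 290 → 19399; Band 4 + 370 → 8592; Band 5 + 330 → 20641; Band 6 − 280 → 5342
End of period: [6806, 9267, 19399, 8592, 20641, 5342]
Period 2:
Births: 9267 × 0.329 = 3049
Band 2: 6806 × 0.976 = 6643
Band 3: 9267 × 0.946 = 8767
Band 4: 19399 × 0.956 = 18545
Band 5: 8592 × 0.936 = 8042
Band 6: 20641 × 0.937 = 19341
Net migration: Band 1 + 160 → 3209; Band 2 + 190 → 6833; Band 3 + 290 → 9057; Band 4 + 370 → 18915; Band 5 + 330 → 8372; Band 6 − 280 → 19061
End of period: [3209, 6833, 9057, 18915, 8372, 19061]
Period 3:
Births: 6833 × 0.329 = 2248
Band 2: 3209 × 0.976 = 3132
Band 3: 6833 × 0.946 = 6464
Band 4: 9057 × 0.956 = 8658
Band 5: 18915 × 0.936 = 17704
Band 6: 8372 × 0.937 = 7845
Net migration: Band 1 + 160 → 2408; Band 2 + 190 → 3322; Band 3 + 290 → 6754; Band 4 + 370 → 9028; Band 5 + 330 → 18034; Band 6 − 280 → 7565
End of period: [2408, 3322, 6754, 9028, 18034, 7565]
Period 4:
Births: 3322 × 0.329 = 1093
Band 2: 2408 × 0.976 = 2350
Band 3: 3322 × 0.946 = 3143
Band 4: 6754 × 0.956 = 6457
Band 5: 9028 × 0.936 = 8450
Band 6: 18034 × 0.937 = 16898
Net migration: Band 1 + 160 → 1253; Band 2 + 190 → 2540; Band 3 + 290 → 3433; Band 4 + 370 → 6827; Band 5 + 330 → 8780; Band 6 − 280 → 16618
End of period: [1253, 2540, 3433, 6827, 8780, 16618]
Scenario A total after 4 periods: 39451
Scenario B projection —
Period 1:
Births: 20200 × 0.379 = 7656
Band 2: 9300 × 0.976 = 9077
Band 3: 20200 × 0.946 = 19109
Band 4: 8600 × 0.956 = 8222
Band 5: 21700 × 0.936 = 20311
Band 6: 6000 × 0.937 = 5622
Net migration: Band 1 + 160 → 7816; Band 2 + 190 → 9267; Band 3 + 290 → 19399; Band 4 + 370 → 8592; Band 5 + 330 → 20641; Band 6 − 280 → 5342
End of period: [7816, 9267, 19399, 8592, 20641, 5342]
Period 2:
Births: 9267 × 0.379 = 3512
Band 2: 7816 × 0.976 = 7628
Band 3: 9267 × 0.946 = 8767
Band 4: 19399 × 0.956 = 18545
Band 5: 8592 × 0.936 = 8042
Band 6: 20641 × 0.937 = 19341
Net migration: Band 1 + 160 → 3672; Band 2 + 190 → 7818; Band 3 + 290 → 9057; Band 4 + 370 → 18915; Band 5 + 330 → 8372; Band 6 − 280 → 19061
End of period: [3672, 7818, 9057, 18915, 8372, 19061]
Period 3:
Births: 7818 × 0.379 = 2963
Band 2: 3672 × 0.976 = 3584
Band 3: 7818 × 0.946 = 7396
Band 4: 9057 × 0.956 = 8658
Band 5: 18915 × 0.936 = 17704
Band 6: 8372 × 0.937 = 7845
Net migration: Band 1 + 160 → 3123; Band 2 + 190 → 3774; Band 3 + 290 → 7686; Band 4 + 370 → 9028; Band 5 + 330 → 18034; Band 6 − 280 → 7565
End of period: [3123, 3774, 7686, 9028, 18034, 7565]
Period 4:
Births: 3774 × 0.379 = 1430
Band 2: 3123 × 0.976 = 3048
Band 3: 3774 × 0.946 = 3570
Band 4: 7686 × 0.956 = 7348
Band 5: 9028 × 0.936 = 8450
Band 6: 18034 × 0.937 = 16898
Net migration: Band 1 + 160 → 1590; Band 2 + 190 → 3238; Band 3 + 290 → 3860; Band 4 + 370 → 7718; Band 5 + 330 → 8780; Band 6 − 280 → 16618
End of period: [1590, 3238, 3860, 7718, 8780, 16618]
Scenario B total after 4 periods: 41804
Difference B − A = 41804 − 39451 = 2353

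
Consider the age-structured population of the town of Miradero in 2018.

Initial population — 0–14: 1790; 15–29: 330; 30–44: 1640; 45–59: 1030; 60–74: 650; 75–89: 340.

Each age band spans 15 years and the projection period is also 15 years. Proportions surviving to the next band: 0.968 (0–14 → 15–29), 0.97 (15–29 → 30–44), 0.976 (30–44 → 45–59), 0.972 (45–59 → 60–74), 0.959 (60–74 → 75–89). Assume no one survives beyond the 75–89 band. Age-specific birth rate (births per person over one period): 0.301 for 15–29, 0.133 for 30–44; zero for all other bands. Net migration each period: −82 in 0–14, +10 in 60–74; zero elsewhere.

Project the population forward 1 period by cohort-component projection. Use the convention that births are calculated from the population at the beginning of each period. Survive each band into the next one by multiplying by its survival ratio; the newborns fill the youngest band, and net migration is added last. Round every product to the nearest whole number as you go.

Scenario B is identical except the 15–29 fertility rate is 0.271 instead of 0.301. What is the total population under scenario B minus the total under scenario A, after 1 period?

-10

Numbering the bands 1..6 from youngest to oldest:
[period 1]
Births: 330 × 0.301 = 99, 1640 × 0.133 = 218 → total 317
Band 2: 1790 × 0.968 = 1733
Band 3: 330 × 0.97 = 320
Band 4: 1640 × 0.976 = 1601
Band 5: 1030 × 0.972 = 1001
Band 6: 650 × 0.959 = 623
Net migration: Band 1 − 82 → 235; Band 5 + 10 → 1011
Giving 235 / 1733 / 320 / 1601 / 1011 / 623.
Scenario A total after 1 period: 5523
Scenario B projection —
[period 1]
Births: 330 × 0.271 = 89, 1640 × 0.133 = 218 → total 307
Band 2: 1790 × 0.968 = 1733
Band 3: 330 × 0.97 = 320
Band 4: 1640 × 0.976 = 1601
Band 5: 1030 × 0.972 = 1001
Band 6: 650 × 0.959 = 623
Net migration: Band 1 − 82 → 225; Band 5 + 10 → 1011
Giving 225 / 1733 / 320 / 1601 / 1011 / 623.
Scenario B total after 1 period: 5513
Difference B − A = 5513 − 5523 = -10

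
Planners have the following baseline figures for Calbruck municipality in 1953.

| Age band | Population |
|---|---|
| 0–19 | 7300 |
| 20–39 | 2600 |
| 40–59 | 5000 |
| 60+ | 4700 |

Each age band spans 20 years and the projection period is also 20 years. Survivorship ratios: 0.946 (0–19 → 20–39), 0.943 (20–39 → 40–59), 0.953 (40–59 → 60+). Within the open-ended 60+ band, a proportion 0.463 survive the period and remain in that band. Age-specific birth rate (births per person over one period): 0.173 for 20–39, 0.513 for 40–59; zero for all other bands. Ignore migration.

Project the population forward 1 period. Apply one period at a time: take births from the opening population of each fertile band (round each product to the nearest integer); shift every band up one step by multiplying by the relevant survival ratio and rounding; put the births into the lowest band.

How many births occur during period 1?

Call the bands 1 to 4, youngest first.
[period 1]
Births: 2600 × 0.173 = 450  |  5000 × 0.513 = 2565 — total 3015
Band 2: 7300 × 0.946 = 6906
Band 3: 2600 × 0.943 = 2452
Band 4: 5000 × 0.953 + 4700 × 0.463 = 4765 + 2176 = 6941
Giving 3015 / 6906 / 2452 / 6941.

3015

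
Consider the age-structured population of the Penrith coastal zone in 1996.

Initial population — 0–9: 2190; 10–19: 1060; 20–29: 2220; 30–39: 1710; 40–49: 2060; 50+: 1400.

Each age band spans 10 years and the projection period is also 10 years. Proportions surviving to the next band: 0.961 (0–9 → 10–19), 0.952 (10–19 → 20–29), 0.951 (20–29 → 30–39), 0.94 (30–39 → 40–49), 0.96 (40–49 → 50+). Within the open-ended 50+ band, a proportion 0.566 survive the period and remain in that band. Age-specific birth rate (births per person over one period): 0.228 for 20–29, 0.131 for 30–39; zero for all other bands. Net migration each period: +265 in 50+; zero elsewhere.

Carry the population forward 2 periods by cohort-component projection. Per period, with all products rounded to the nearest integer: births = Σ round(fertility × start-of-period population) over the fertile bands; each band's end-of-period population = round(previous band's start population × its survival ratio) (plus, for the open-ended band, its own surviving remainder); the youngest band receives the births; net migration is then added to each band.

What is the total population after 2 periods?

[period 1]
Births: 2220 * 0.228 = 506, 1710 * 0.131 = 224 → total 730
10–19: 2190 * 0.961 = 2105
20–29: 1060 * 0.952 = 1009
30–39: 2220 * 0.951 = 2111
40–49: 1710 * 0.94 = 1607
50+: 2060 * 0.96 + 1400 * 0.566 = 1978 + 792 = 2770
Net migration: 50+ + 265 → 3035
End of period: [730, 2105, 1009, 2111, 1607, 3035]
[period 2]
Births: 1009 * 0.228 = 230, 2111 * 0.131 = 277 → total 507
10–19: 730 * 0.961 = 702
20–29: 2105 * 0.952 = 2004
30–39: 1009 * 0.951 = 960
40–49: 2111 * 0.94 = 1984
50+: 1607 * 0.96 + 3035 * 0.566 = 1543 + 1718 = 3261
Net migration: 50+ + 265 → 3526
End of period: [507, 702, 2004, 960, 1984, 3526]
Total after period 2: 507 + 702 + 2004 + 960 + 1984 + 3526 = 9683

9683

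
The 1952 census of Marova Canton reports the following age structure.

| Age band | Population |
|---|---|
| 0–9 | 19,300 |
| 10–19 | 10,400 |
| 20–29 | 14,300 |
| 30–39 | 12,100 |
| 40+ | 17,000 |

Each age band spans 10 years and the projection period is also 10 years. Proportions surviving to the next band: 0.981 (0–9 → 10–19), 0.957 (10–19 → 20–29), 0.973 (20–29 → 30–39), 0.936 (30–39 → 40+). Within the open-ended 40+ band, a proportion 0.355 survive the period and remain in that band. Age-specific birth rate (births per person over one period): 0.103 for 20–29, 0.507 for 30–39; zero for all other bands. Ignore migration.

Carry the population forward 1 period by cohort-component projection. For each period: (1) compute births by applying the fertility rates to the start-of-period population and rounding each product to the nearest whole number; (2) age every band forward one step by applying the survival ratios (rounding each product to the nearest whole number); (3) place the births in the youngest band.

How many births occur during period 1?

7608

After projecting period 1:
Births: 14300 * 0.103 = 1473, 12100 * 0.507 = 6135 → total 7608
10–19: 19300 * 0.981 = 18933
20–29: 10400 * 0.957 = 9953
30–39: 14300 * 0.973 = 13914
40+: 12100 * 0.936 + 17000 * 0.355 = 11326 + 6035 = 17361
→ [7608, 18933, 9953, 13914, 17361]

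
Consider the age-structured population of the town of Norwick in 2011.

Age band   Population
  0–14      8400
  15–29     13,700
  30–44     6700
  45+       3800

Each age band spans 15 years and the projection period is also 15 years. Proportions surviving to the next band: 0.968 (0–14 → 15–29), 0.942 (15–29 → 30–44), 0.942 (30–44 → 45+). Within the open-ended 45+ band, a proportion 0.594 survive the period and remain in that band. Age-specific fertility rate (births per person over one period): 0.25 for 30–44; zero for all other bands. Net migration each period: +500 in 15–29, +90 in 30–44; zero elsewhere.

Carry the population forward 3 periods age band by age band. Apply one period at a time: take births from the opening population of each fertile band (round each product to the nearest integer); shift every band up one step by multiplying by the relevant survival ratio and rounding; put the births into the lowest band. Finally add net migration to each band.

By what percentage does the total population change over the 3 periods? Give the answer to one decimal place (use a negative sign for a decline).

-20.8

(Groups numbered youngest = 1 to oldest = 4.)
After projecting period 1:
Births: 6700 * 0.25 = 1675
Group 2: 8400 * 0.968 = 8131
Group 3: 13700 * 0.942 = 12905
Group 4: 6700 * 0.942 + 3800 * 0.594 = 6311 + 2257 = 8568
Net migration: Group 2 + 500 → 8631; Group 3 + 90 → 12995
End of period: [1675, 8631, 12995, 8568]
After projecting period 2:
Births: 12995 * 0.25 = 3249
Group 2: 1675 * 0.968 = 1621
Group 3: 8631 * 0.942 = 8130
Group 4: 12995 * 0.942 + 8568 * 0.594 = 12241 + 5089 = 17330
Net migration: Group 2 + 500 → 2121; Group 3 + 90 → 8220
End of period: [3249, 2121, 8220, 17330]
After projecting period 3:
Births: 8220 * 0.25 = 2055
Group 2: 3249 * 0.968 = 3145
Group 3: 2121 * 0.942 = 1998
Group 4: 8220 * 0.942 + 17330 * 0.594 = 7743 + 10294 = 18037
Net migration: Group 2 + 500 → 3645; Group 3 + 90 → 2088
End of period: [2055, 3645, 2088, 18037]
Total: 32600 → 25825; change = -6775; percentage change = -20.8%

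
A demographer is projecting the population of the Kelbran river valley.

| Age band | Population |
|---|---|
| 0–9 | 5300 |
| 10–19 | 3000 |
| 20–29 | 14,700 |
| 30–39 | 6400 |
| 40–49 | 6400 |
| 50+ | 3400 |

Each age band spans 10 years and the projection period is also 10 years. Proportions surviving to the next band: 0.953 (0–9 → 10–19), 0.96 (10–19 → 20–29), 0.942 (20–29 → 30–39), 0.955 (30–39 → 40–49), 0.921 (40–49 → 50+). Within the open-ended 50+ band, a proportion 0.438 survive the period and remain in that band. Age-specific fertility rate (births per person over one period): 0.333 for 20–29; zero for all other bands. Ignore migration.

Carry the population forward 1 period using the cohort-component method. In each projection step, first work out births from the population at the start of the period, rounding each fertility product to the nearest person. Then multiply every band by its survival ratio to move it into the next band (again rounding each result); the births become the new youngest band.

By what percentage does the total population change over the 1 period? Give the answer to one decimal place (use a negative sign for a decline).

2.5

Numbering the groups 1..6 from youngest to oldest:
Period 1:
Births: 14700 * 0.333 = 4895
Group 2: 5300 * 0.953 = 5051
Group 3: 3000 * 0.96 = 2880
Group 4: 14700 * 0.942 = 13847
Group 5: 6400 * 0.955 = 6112
Group 6: 6400 * 0.921 + 3400 * 0.438 = 5894 + 1489 = 7383
Population now: 0–9=4895, 10–19=5051, 20–29=2880, 30–39=13847, 40–49=6112, 50+=7383
Total: 39200 → 40168; change = 968; percentage change = 2.5%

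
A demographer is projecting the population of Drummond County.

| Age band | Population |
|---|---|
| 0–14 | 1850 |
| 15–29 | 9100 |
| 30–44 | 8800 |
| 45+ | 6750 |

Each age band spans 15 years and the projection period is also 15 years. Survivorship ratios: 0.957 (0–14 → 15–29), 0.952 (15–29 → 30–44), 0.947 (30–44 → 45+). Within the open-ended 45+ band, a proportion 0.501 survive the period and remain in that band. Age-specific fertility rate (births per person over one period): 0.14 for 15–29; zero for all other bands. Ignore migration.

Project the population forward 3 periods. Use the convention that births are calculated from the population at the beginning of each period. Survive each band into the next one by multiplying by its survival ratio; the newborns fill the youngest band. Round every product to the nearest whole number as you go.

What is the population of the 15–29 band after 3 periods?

237

[period 1]
Births: 9100 * 0.14 = 1274
15–29: 1850 * 0.957 = 1770
30–44: 9100 * 0.952 = 8663
45+: 8800 * 0.947 + 6750 * 0.501 = 8334 + 3382 = 11716
→ [1274, 1770, 8663, 11716]
[period 2]
Births: 1770 * 0.14 = 248
15–29: 1274 * 0.957 = 1219
30–44: 1770 * 0.952 = 1685
45+: 8663 * 0.947 + 11716 * 0.501 = 8204 + 5870 = 14074
→ [248, 1219, 1685, 14074]
[period 3]
Births: 1219 * 0.14 = 171
15–29: 248 * 0.957 = 237
30–44: 1219 * 0.952 = 1160
45+: 1685 * 0.947 + 14074 * 0.501 = 1596 + 7051 = 8647
→ [171, 237, 1160, 8647]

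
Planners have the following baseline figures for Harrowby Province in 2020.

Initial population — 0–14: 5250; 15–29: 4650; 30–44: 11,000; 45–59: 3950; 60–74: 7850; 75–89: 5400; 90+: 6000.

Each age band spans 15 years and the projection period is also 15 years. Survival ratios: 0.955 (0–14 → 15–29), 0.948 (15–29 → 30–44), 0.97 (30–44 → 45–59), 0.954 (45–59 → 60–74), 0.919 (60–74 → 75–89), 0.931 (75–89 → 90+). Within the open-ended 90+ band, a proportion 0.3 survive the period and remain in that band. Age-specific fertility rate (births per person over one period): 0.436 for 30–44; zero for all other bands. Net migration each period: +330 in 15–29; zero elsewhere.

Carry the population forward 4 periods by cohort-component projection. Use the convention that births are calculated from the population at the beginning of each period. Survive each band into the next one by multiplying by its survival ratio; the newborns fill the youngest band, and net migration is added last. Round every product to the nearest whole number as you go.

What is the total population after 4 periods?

(Groups numbered youngest = 1 to oldest = 7.)
[period 1]
Births: 11000 × 0.436 = 4796
Group 2: 5250 × 0.955 = 5014
Group 3: 4650 × 0.948 = 4408
Group 4: 11000 × 0.97 = 10670
Group 5: 3950 × 0.954 = 3768
Group 6: 7850 × 0.919 = 7214
Group 7: 5400 × 0.931 + 6000 × 0.3 = 5027 + 1800 = 6827
Net migration: Group 2 + 330 → 5344
Giving 4796 / 5344 / 4408 / 10670 / 3768 / 7214 / 6827.
[period 2]
Births: 4408 × 0.436 = 1922
Group 2: 4796 × 0.955 = 4580
Group 3: 5344 × 0.948 = 5066
Group 4: 4408 × 0.97 = 4276
Group 5: 10670 × 0.954 = 10179
Group 6: 3768 × 0.919 = 3463
Group 7: 7214 × 0.931 + 6827 × 0.3 = 6716 + 2048 = 8764
Net migration: Group 2 + 330 → 4910
Giving 1922 / 4910 / 5066 / 4276 / 10179 / 3463 / 8764.
[period 3]
Births: 5066 × 0.436 = 2209
Group 2: 1922 × 0.955 = 1836
Group 3: 4910 × 0.948 = 4655
Group 4: 5066 × 0.97 = 4914
Group 5: 4276 × 0.954 = 4079
Group 6: 10179 × 0.919 = 9355
Group 7: 3463 × 0.931 + 8764 × 0.3 = 3224 + 2629 = 5853
Net migration: Group 2 + 330 → 2166
Giving 2209 / 2166 / 4655 / 4914 / 4079 / 9355 / 5853.
[period 4]
Births: 4655 × 0.436 = 2030
Group 2: 2209 × 0.955 = 2110
Group 3: 2166 × 0.948 = 2053
Group 4: 4655 × 0.97 = 4515
Group 5: 4914 × 0.954 = 4688
Group 6: 4079 × 0.919 = 3749
Group 7: 9355 × 0.931 + 5853 × 0.3 = 8710 + 1756 = 10466
Net migration: Group 2 + 330 → 2440
Giving 2030 / 2440 / 2053 / 4515 / 4688 / 3749 / 10466.
Total after period 4: 2030 + 2440 + 2053 + 4515 + 4688 + 3749 + 10466 = 29941

29941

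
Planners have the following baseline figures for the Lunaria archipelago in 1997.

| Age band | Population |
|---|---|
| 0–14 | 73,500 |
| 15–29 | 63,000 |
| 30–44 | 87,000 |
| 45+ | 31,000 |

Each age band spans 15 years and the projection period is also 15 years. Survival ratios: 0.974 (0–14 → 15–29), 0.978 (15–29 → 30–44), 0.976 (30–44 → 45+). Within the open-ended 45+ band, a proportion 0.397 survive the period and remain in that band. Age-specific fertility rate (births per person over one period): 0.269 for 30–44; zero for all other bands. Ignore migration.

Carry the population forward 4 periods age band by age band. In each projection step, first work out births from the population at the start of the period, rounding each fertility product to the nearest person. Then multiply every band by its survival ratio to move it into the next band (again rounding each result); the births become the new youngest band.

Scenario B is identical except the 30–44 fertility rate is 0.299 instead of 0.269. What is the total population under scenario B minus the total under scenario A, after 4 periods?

7645

Let band 1 be 0–14 through band 4 = 45+.
Period 1:
Births: 87000 * 0.269 = 23403
Band 2: 73500 * 0.974 = 71589
Band 3: 63000 * 0.978 = 61614
Band 4: 87000 * 0.976 + 31000 * 0.397 = 84912 + 12307 = 97219
→ [23403, 71589, 61614, 97219]
Period 2:
Births: 61614 * 0.269 = 16574
Band 2: 23403 * 0.974 = 22795
Band 3: 71589 * 0.978 = 70014
Band 4: 61614 * 0.976 + 97219 * 0.397 = 60135 + 38596 = 98731
→ [16574, 22795, 70014, 98731]
Period 3:
Births: 70014 * 0.269 = 18834
Band 2: 16574 * 0.974 = 16143
Band 3: 22795 * 0.978 = 22294
Band 4: 70014 * 0.976 + 98731 * 0.397 = 68334 + 39196 = 107530
→ [18834, 16143, 22294, 107530]
Period 4:
Births: 22294 * 0.269 = 5997
Band 2: 18834 * 0.974 = 18344
Band 3: 16143 * 0.978 = 15788
Band 4: 22294 * 0.976 + 107530 * 0.397 = 21759 + 42689 = 64448
→ [5997, 18344, 15788, 64448]
Scenario A total after 4 periods: 104577
Scenario B projection —
Period 1:
Births: 87000 * 0.299 = 26013
Band 2: 73500 * 0.974 = 71589
Band 3: 63000 * 0.978 = 61614
Band 4: 87000 * 0.976 + 31000 * 0.397 = 84912 + 12307 = 97219
→ [26013, 71589, 61614, 97219]
Period 2:
Births: 61614 * 0.299 = 18423
Band 2: 26013 * 0.974 = 25337
Band 3: 71589 * 0.978 = 70014
Band 4: 61614 * 0.976 + 97219 * 0.397 = 60135 + 38596 = 98731
→ [18423, 25337, 70014, 98731]
Period 3:
Births: 70014 * 0.299 = 20934
Band 2: 18423 * 0.974 = 17944
Band 3: 25337 * 0.978 = 24780
Band 4: 70014 * 0.976 + 98731 * 0.397 = 68334 + 39196 = 107530
→ [20934, 17944, 24780, 107530]
Period 4:
Births: 24780 * 0.299 = 7409
Band 2: 20934 * 0.974 = 20390
Band 3: 17944 * 0.978 = 17549
Band 4: 24780 * 0.976 + 107530 * 0.397 = 24185 + 42689 = 66874
→ [7409, 20390, 17549, 66874]
Scenario B total after 4 periods: 112222
Difference B − A = 112222 − 104577 = 7645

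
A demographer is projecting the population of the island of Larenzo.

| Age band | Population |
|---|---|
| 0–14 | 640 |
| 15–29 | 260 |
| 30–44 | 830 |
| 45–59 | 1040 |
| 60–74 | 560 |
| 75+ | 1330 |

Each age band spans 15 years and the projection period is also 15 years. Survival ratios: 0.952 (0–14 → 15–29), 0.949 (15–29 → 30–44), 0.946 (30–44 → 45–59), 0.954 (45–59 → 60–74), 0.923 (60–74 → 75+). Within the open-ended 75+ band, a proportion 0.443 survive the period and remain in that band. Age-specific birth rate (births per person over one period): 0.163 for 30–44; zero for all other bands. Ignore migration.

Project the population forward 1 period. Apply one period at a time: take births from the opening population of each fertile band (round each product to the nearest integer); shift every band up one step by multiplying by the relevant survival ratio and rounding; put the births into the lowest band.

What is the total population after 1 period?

3874

[period 1]
Births: 830 × 0.163 = 135
15–29: 640 × 0.952 = 609
30–44: 260 × 0.949 = 247
45–59: 830 × 0.946 = 785
60–74: 1040 × 0.954 = 992
75+: 560 × 0.923 + 1330 × 0.443 = 517 + 589 = 1106
→ [135, 609, 247, 785, 992, 1106]
Total after period 1: 135 + 609 + 247 + 785 + 992 + 1106 = 3874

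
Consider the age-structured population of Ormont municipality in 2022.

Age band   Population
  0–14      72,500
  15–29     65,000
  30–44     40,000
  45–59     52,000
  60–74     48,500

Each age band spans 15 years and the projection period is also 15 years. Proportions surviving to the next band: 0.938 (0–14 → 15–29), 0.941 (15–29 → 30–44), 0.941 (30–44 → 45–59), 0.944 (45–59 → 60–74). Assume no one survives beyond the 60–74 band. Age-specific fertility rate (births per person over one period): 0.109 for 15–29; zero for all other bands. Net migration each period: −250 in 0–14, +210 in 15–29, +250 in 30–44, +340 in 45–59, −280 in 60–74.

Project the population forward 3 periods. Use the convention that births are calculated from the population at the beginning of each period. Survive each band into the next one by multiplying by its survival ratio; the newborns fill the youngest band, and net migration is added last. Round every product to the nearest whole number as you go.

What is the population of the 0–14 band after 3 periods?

Let group 1 be 0–14 through group 5 = 60–74.
— Period 1 —
Births: 65000 × 0.109 = 7085
Group 2: 72500 × 0.938 = 68005
Group 3: 65000 × 0.941 = 61165
Group 4: 40000 × 0.941 = 37640
Group 5: 52000 × 0.944 = 49088
Net migration: Group 1 − 250 → 6835; Group 2 + 210 → 68215; Group 3 + 250 → 61415; Group 4 + 340 → 37980; Group 5 − 280 → 48808
→ [6835, 68215, 61415, 37980, 48808]
— Period 2 —
Births: 68215 × 0.109 = 7435
Group 2: 6835 × 0.938 = 6411
Group 3: 68215 × 0.941 = 64190
Group 4: 61415 × 0.941 = 57792
Group 5: 37980 × 0.944 = 35853
Net migration: Group 1 − 250 → 7185; Group 2 + 210 → 6621; Group 3 + 250 → 64440; Group 4 + 340 → 58132; Group 5 − 280 → 35573
→ [7185, 6621, 64440, 58132, 35573]
— Period 3 —
Births: 6621 × 0.109 = 722
Group 2: 7185 × 0.938 = 6740
Group 3: 6621 × 0.941 = 6230
Group 4: 64440 × 0.941 = 60638
Group 5: 58132 × 0.944 = 54877
Net migration: Group 1 − 250 → 472; Group 2 + 210 → 6950; Group 3 + 250 → 6480; Group 4 + 340 → 60978; Group 5 − 280 → 54597
→ [472, 6950, 6480, 60978, 54597]

472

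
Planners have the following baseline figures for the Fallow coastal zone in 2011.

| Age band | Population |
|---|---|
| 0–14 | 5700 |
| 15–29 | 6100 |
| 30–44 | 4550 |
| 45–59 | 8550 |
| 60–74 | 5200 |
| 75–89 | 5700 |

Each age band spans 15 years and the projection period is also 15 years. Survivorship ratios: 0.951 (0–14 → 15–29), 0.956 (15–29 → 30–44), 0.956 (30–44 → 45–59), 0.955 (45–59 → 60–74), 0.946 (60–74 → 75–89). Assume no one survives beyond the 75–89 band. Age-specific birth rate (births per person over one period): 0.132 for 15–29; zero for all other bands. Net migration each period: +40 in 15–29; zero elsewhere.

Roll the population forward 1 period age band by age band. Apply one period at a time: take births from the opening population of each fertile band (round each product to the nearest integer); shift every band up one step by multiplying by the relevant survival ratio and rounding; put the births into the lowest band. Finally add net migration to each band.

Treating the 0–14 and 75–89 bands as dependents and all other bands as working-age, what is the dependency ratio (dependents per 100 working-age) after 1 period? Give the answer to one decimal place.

24.0

Numbering the bands 1..6 from youngest to oldest:
— Period 1 —
Births: 6100 × 0.132 = 805
Band 2: 5700 × 0.951 = 5421
Band 3: 6100 × 0.956 = 5832
Band 4: 4550 × 0.956 = 4350
Band 5: 8550 × 0.955 = 8165
Band 6: 5200 × 0.946 = 4919
Net migration: Band 2 + 40 → 5461
Giving 805 / 5461 / 5832 / 4350 / 8165 / 4919.
Dependents (band 0–14 + band 75–89) = 805 + 4919 = 5724; working-age = 23808; ratio = 5724/23808 × 100 = 24.0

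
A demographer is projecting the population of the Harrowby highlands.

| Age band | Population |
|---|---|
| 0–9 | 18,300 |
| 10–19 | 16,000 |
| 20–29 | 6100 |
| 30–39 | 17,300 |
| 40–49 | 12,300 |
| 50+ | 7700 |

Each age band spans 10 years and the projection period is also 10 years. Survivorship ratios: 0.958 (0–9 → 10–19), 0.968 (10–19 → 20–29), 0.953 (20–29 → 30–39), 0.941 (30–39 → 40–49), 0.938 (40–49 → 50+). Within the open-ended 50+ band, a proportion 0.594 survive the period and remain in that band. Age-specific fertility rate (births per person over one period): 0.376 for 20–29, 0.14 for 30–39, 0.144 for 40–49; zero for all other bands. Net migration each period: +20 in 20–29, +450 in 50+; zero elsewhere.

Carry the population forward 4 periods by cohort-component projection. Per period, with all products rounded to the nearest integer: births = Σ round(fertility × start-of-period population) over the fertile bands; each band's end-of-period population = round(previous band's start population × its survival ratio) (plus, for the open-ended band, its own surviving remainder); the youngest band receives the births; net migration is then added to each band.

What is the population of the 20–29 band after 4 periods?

8355

— Period 1 —
Births: 6100 × 0.376 = 2294 ; 17300 × 0.14 = 2422 ; 12300 × 0.144 = 1771 → 6487
10–19: 18300 × 0.958 = 17531
20–29: 16000 × 0.968 = 15488
30–39: 6100 × 0.953 = 5813
40–49: 17300 × 0.941 = 16279
50+: 12300 × 0.938 + 7700 × 0.594 = 11537 + 4574 = 16111
Net migration: 20–29 + 20 → 15508; 50+ + 450 → 16561
Giving 6487 / 17531 / 15508 / 5813 / 16279 / 16561.
— Period 2 —
Births: 15508 × 0.376 = 5831 ; 5813 × 0.14 = 814 ; 16279 × 0.144 = 2344 → 8989
10–19: 6487 × 0.958 = 6215
20–29: 17531 × 0.968 = 16970
30–39: 15508 × 0.953 = 14779
40–49: 5813 × 0.941 = 5470
50+: 16279 × 0.938 + 16561 × 0.594 = 15270 + 9837 = 25107
Net migration: 20–29 + 20 → 16990; 50+ + 450 → 25557
Giving 8989 / 6215 / 16990 / 14779 / 5470 / 25557.
— Period 3 —
Births: 16990 × 0.376 = 6388 ; 14779 × 0.14 = 2069 ; 5470 × 0.144 = 788 → 9245
10–19: 8989 × 0.958 = 8611
20–29: 6215 × 0.968 = 6016
30–39: 16990 × 0.953 = 16191
40–49: 14779 × 0.941 = 13907
50+: 5470 × 0.938 + 25557 × 0.594 = 5131 + 15181 = 20312
Net migration: 20–29 + 20 → 6036; 50+ + 450 → 20762
Giving 9245 / 8611 / 6036 / 16191 / 13907 / 20762.
— Period 4 —
Births: 6036 × 0.376 = 2270 ; 16191 × 0.14 = 2267 ; 13907 × 0.144 = 2003 → 6540
10–19: 9245 × 0.958 = 8857
20–29: 8611 × 0.968 = 8335
30–39: 6036 × 0.953 = 5752
40–49: 16191 × 0.941 = 15236
50+: 13907 × 0.938 + 20762 × 0.594 = 13045 + 12333 = 25378
Net migration: 20–29 + 20 → 8355; 50+ + 450 → 25828
Giving 6540 / 8857 / 8355 / 5752 / 15236 / 25828.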